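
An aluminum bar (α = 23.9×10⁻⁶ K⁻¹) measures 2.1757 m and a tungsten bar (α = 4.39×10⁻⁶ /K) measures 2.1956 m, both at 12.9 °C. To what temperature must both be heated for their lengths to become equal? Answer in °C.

T = 482.7 °C

Equal length when α₁L₁ΔT − α₂L₂ΔT = L₂ − L₁ = 1.99×10⁻² m
α₁L₁ = 5.199923×10⁻⁵, α₂L₂ = 9.638684×10⁻⁶ → Δ(αL) = 4.2360546×10⁻⁵ m/K
ΔT = 1.99×10⁻² / 4.2360546×10⁻⁵ = 469.777 K, so T = 12.9 + 469.777 = 482.677 °C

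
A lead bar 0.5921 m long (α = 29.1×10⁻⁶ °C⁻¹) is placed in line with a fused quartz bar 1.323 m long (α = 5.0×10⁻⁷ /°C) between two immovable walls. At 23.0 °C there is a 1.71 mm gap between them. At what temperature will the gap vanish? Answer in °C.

T = 119 °C

Gap closes when ΔL₁ + ΔL₂ = 1.71 mm = 1.71×10⁻³ m
(α₁L₁ + α₂L₂)ΔT = g
α₁L₁ + α₂L₂ = 29.1×10⁻⁶×0.5921 + 5.0×10⁻⁷×1.323 = 1.789161×10⁻⁵ m/K
ΔT = 1.71×10⁻³ / 1.789161×10⁻⁵ = 95.58 K
T = 23.0 + 95.58 = 118.58 °C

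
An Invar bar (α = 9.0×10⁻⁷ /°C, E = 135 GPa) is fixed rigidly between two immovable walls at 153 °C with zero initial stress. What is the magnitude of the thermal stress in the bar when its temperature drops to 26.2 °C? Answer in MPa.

σ = 15.4 MPa

Fully constrained: the free strain ε = αΔT is blocked, so σ = Eε = EαΔT.
|ΔT| = 126.8 K
σ = 135×10⁹ × 9.0×10⁻⁷ × 126.8 = 1.54×10⁷ Pa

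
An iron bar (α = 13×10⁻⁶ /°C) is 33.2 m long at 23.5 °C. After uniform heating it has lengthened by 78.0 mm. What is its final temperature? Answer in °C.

T = 204 °C

ΔL = αL₀ΔT ⇒ ΔT = ΔL / (αL₀)
ΔT = 78.0×10⁻³ m / (13×10⁻⁶ × 33.2 m) = 180.72 K
T = 23.5 + 180.72 = 204.22 °C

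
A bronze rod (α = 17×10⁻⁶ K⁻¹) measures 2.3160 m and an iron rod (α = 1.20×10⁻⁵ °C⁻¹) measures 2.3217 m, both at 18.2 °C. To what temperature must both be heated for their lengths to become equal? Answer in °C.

T = 513.4 °C

Equal length when α₁L₁ΔT − α₂L₂ΔT = L₂ − L₁ = 5.70×10⁻³ m
α₁L₁ = 3.9372×10⁻⁵, α₂L₂ = 2.78604×10⁻⁵ → Δ(αL) = 1.15116×10⁻⁵ m/K
ΔT = 5.70×10⁻³ / 1.15116×10⁻⁵ = 495.153 K, so T = 18.2 + 495.153 = 513.353 °C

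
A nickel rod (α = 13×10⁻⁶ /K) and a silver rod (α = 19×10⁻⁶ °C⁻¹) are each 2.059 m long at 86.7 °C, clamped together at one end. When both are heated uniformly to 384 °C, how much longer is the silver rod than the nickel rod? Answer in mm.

ΔT = 297.3 K
nickel: ΔL = 13×10⁻⁶ × 2.059 m × 297.3 = 7.9578×10⁻³ m = 7.9578 mm
silver: ΔL = 19×10⁻⁶ × 2.059 m × 297.3 = 1.1631×10⁻² m = 11.631 mm
difference = 11.631 − 7.9578 = 3.6732 mm

3.67 mm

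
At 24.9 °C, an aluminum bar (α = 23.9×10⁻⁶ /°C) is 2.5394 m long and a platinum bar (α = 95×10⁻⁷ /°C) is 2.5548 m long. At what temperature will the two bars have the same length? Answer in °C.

L₁(1 + α₁ΔT) = L₂(1 + α₂ΔT) ⇒ ΔT = (L₂ − L₁)/(α₁L₁ − α₂L₂)
L₂ − L₁ = 2.5548 − 2.5394 = 1.54×10⁻² m
α₁L₁ − α₂L₂ = 23.9×10⁻⁶×2.5394 − 95×10⁻⁷×2.5548 = 3.642106×10⁻⁵ m/K
ΔT = 1.54×10⁻² / 3.642106×10⁻⁵ = 422.832 K
T = 24.9 + 422.832 = 447.732 °C

T = 447.7 °C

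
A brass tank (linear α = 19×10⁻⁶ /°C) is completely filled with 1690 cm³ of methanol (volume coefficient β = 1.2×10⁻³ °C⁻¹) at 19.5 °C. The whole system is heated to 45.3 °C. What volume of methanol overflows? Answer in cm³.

The tank also expands: β_container ≈ 3α = 5.7×10⁻⁵ /K
Net overflow = V₀(β_liq − 3α_cont)ΔT
β − 3α = 1.20×10⁻³ − 5.7×10⁻⁵ = 1.143×10⁻³ /K; ΔT = 25.8 K
ΔV = 1690 × 1.143×10⁻³ × 25.8 = 49.8 cm³

49.8 cm³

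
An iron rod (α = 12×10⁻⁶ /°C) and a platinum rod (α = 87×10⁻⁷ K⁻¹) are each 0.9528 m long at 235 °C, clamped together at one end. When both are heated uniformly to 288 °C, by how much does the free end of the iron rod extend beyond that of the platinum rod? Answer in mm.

0.167 mm

ΔT = 53 K
iron: ΔL = 12×10⁻⁶ × 0.9528 m × 53 = 6.0598×10⁻⁴ m = 0.60598 mm
platinum: ΔL = 87×10⁻⁷ × 0.9528 m × 53 = 4.3934×10⁻⁴ m = 0.43934 mm
difference = 0.60598 − 0.43934 = 0.16664 mm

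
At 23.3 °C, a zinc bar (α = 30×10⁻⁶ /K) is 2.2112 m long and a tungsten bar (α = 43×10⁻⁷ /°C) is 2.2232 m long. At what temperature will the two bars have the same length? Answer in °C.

Equal length when α₁L₁ΔT − α₂L₂ΔT = L₂ − L₁ = 1.20×10⁻² m
α₁L₁ = 6.6336×10⁻⁵, α₂L₂ = 9.55976×10⁻⁶ → Δ(αL) = 5.677624×10⁻⁵ m/K
ΔT = 1.20×10⁻² / 5.677624×10⁻⁵ = 211.356 K, so T = 23.3 + 211.356 = 234.656 °C

T = 234.7 °C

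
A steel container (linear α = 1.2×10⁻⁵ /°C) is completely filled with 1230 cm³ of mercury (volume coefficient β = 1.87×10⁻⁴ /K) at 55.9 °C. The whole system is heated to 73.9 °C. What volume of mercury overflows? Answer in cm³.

3.34 cm³

The container also expands: β_container ≈ 3α = 3.6×10⁻⁵ /K
Net overflow = V₀(β_liq − 3α_cont)ΔT
β − 3α = 1.87×10⁻⁴ − 3.6×10⁻⁵ = 1.51×10⁻⁴ /K; ΔT = 18.0 K
ΔV = 1230 × 1.51×10⁻⁴ × 18.0 = 3.34 cm³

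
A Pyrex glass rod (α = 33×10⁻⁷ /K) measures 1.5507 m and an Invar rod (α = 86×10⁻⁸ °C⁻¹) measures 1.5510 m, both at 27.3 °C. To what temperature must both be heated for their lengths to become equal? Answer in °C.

T = 106.6 °C

Equal length when α₁L₁ΔT − α₂L₂ΔT = L₂ − L₁ = 3.00×10⁻⁴ m
α₁L₁ = 5.11731×10⁻⁶, α₂L₂ = 1.33386×10⁻⁶ → Δ(αL) = 3.78345×10⁻⁶ m/K
ΔT = 3.00×10⁻⁴ / 3.78345×10⁻⁶ = 79.293 K, so T = 27.3 + 79.293 = 106.593 °C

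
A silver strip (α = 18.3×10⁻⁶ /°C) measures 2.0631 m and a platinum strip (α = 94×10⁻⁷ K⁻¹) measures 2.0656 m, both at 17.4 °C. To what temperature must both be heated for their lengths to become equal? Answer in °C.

T = 153.7 °C

L₁(1 + α₁ΔT) = L₂(1 + α₂ΔT) ⇒ ΔT = (L₂ − L₁)/(α₁L₁ − α₂L₂)
L₂ − L₁ = 2.0656 − 2.0631 = 2.50×10⁻³ m
α₁L₁ − α₂L₂ = 18.3×10⁻⁶×2.0631 − 94×10⁻⁷×2.0656 = 1.833809×10⁻⁵ m/K
ΔT = 2.50×10⁻³ / 1.833809×10⁻⁵ = 136.328 K
T = 17.4 + 136.328 = 153.728 °C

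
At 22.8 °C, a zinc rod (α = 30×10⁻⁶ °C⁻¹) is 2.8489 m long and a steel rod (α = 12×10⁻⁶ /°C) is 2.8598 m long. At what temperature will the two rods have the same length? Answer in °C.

L₁(1 + α₁ΔT) = L₂(1 + α₂ΔT) ⇒ ΔT = (L₂ − L₁)/(α₁L₁ − α₂L₂)
L₂ − L₁ = 2.8598 − 2.8489 = 1.09×10⁻² m
α₁L₁ − α₂L₂ = 30×10⁻⁶×2.8489 − 12×10⁻⁶×2.8598 = 5.11494×10⁻⁵ m/K
ΔT = 1.09×10⁻² / 5.11494×10⁻⁵ = 213.101 K
T = 22.8 + 213.101 = 235.901 °C

T = 235.9 °C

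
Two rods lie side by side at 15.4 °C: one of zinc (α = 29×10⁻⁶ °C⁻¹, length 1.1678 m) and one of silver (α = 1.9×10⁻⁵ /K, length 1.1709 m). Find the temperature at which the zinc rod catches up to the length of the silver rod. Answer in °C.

T = 282.2 °C

L₁(1 + α₁ΔT) = L₂(1 + α₂ΔT) ⇒ ΔT = (L₂ − L₁)/(α₁L₁ − α₂L₂)
L₂ − L₁ = 1.1709 − 1.1678 = 3.10×10⁻³ m
α₁L₁ − α₂L₂ = 29×10⁻⁶×1.1678 − 1.9×10⁻⁵×1.1709 = 1.16191×10⁻⁵ m/K
ΔT = 3.10×10⁻³ / 1.16191×10⁻⁵ = 266.802 K
T = 15.4 + 266.802 = 282.202 °C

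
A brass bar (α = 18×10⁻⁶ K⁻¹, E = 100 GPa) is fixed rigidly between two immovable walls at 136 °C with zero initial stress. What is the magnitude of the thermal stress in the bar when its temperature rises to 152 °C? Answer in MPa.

Fully constrained: the free strain ε = αΔT is blocked, so σ = Eε = EαΔT.
|ΔT| = 16 K
σ = 100×10⁹ × 18×10⁻⁶ × 16 = 2.88×10⁷ Pa

σ = 28.8 MPa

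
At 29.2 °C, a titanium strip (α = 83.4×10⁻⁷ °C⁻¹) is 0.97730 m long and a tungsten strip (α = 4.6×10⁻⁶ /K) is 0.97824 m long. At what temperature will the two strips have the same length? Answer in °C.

T = 286.7 °C

Equal length when α₁L₁ΔT − α₂L₂ΔT = L₂ − L₁ = 9.40×10⁻⁴ m
α₁L₁ = 8.150682×10⁻⁶, α₂L₂ = 4.499904×10⁻⁶ → Δ(αL) = 3.650778×10⁻⁶ m/K
ΔT = 9.40×10⁻⁴ / 3.650778×10⁻⁶ = 257.479 K, so T = 29.2 + 257.479 = 286.679 °C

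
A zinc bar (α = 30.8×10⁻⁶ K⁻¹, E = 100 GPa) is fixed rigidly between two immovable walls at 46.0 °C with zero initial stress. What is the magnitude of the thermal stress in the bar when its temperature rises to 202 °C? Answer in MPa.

σ = 480 MPa

Fully constrained: the free strain ε = αΔT is blocked, so σ = Eε = EαΔT.
|ΔT| = 156.0 K
σ = 100×10⁹ × 30.8×10⁻⁶ × 156.0 = 4.80×10⁸ Pa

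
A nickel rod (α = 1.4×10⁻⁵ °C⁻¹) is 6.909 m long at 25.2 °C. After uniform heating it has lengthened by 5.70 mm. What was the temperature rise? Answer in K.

ΔL = αL₀ΔT ⇒ ΔT = ΔL / (αL₀)
ΔT = 5.70×10⁻³ m / (1.4×10⁻⁵ × 6.909 m) = 58.929 K

ΔT = 58.9 K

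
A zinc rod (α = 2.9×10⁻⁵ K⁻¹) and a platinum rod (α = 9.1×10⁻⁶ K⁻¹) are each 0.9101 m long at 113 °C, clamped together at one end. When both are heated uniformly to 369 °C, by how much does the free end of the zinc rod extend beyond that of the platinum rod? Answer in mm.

ΔT = 256 K
zinc: ΔL = 2.9×10⁻⁵ × 0.9101 m × 256 = 6.7566×10⁻³ m = 6.7566 mm
platinum: ΔL = 9.1×10⁻⁶ × 0.9101 m × 256 = 2.1202×10⁻³ m = 2.1202 mm
difference = 6.7566 − 2.1202 = 4.6364 mm

4.64 mm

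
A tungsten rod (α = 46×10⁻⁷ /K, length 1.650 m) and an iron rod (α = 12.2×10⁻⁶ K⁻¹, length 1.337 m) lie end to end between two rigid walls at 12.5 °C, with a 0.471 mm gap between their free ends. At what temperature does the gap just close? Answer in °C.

α₁L₁ = 7.590×10⁻⁶ m/K, α₂L₂ = 1.63114×10⁻⁵ m/K → total 2.39014×10⁻⁵ m/K
ΔT = g/(α₁L₁+α₂L₂) = 4.71×10⁻⁴ / 2.39014×10⁻⁵ = 19.706 K
T = 12.5 + 19.706 = 32.206 °C

T = 32.2 °C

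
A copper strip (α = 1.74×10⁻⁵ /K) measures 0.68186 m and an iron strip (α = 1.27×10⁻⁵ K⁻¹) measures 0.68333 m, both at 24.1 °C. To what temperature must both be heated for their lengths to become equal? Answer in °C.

T = 485.5 °C

L₁(1 + α₁ΔT) = L₂(1 + α₂ΔT) ⇒ ΔT = (L₂ − L₁)/(α₁L₁ − α₂L₂)
L₂ − L₁ = 0.68333 − 0.68186 = 1.47×10⁻³ m
α₁L₁ − α₂L₂ = 1.74×10⁻⁵×0.68186 − 1.27×10⁻⁵×0.68333 = 3.186073×10⁻⁶ m/K
ΔT = 1.47×10⁻³ / 3.186073×10⁻⁶ = 461.383 K
T = 24.1 + 461.383 = 485.483 °C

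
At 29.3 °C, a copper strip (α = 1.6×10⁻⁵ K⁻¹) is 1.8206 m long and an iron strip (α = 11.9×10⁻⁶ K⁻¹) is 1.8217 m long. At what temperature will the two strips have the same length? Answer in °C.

L₁(1 + α₁ΔT) = L₂(1 + α₂ΔT) ⇒ ΔT = (L₂ − L₁)/(α₁L₁ − α₂L₂)
L₂ − L₁ = 1.8217 − 1.8206 = 1.10×10⁻³ m
α₁L₁ − α₂L₂ = 1.6×10⁻⁵×1.8206 − 11.9×10⁻⁶×1.8217 = 7.45137×10⁻⁶ m/K
ΔT = 1.10×10⁻³ / 7.45137×10⁻⁶ = 147.624 K
T = 29.3 + 147.624 = 176.924 °C

T = 176.9 °C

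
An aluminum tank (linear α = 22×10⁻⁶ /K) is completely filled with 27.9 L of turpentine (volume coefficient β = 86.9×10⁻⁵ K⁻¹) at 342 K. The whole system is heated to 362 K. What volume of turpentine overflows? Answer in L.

The tank also expands: β_container ≈ 3α = 6.6×10⁻⁵ /K
Net overflow = V₀(β_liq − 3α_cont)ΔT
β − 3α = 8.69×10⁻⁴ − 6.6×10⁻⁵ = 8.03×10⁻⁴ /K; ΔT = 20 K
ΔV = 27.9 × 8.03×10⁻⁴ × 20 = 0.448 L

0.448 L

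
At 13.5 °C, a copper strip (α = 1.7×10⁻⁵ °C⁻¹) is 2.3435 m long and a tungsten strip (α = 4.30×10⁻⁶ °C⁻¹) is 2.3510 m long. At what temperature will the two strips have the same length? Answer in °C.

Equal length when α₁L₁ΔT − α₂L₂ΔT = L₂ − L₁ = 7.50×10⁻³ m
α₁L₁ = 3.98395×10⁻⁵, α₂L₂ = 1.01093×10⁻⁵ → Δ(αL) = 2.97302×10⁻⁵ m/K
ΔT = 7.50×10⁻³ / 2.97302×10⁻⁵ = 252.269 K, so T = 13.5 + 252.269 = 265.769 °C

T = 265.8 °C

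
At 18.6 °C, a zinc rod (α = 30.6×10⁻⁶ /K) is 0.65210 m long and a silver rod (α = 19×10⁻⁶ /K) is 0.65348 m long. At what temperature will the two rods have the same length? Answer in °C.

L₁(1 + α₁ΔT) = L₂(1 + α₂ΔT) ⇒ ΔT = (L₂ − L₁)/(α₁L₁ − α₂L₂)
L₂ − L₁ = 0.65348 − 0.65210 = 1.38×10⁻³ m
α₁L₁ − α₂L₂ = 30.6×10⁻⁶×0.65210 − 19×10⁻⁶×0.65348 = 7.53814×10⁻⁶ m/K
ΔT = 1.38×10⁻³ / 7.53814×10⁻⁶ = 183.069 K
T = 18.6 + 183.069 = 201.669 °C

T = 201.7 °C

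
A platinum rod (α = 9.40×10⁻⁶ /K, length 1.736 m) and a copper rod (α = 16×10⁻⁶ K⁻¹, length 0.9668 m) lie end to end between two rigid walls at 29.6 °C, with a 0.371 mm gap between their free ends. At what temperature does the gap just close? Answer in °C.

T = 41.3 °C

α₁L₁ = 1.63184×10⁻⁵ m/K, α₂L₂ = 1.54688×10⁻⁵ m/K → total 3.17872×10⁻⁵ m/K
ΔT = g/(α₁L₁+α₂L₂) = 3.71×10⁻⁴ / 3.17872×10⁻⁵ = 11.671 K
T = 29.6 + 11.671 = 41.271 °C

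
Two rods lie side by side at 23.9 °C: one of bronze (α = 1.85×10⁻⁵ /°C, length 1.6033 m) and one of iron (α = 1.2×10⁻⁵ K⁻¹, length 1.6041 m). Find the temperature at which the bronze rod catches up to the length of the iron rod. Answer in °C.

Equal length when α₁L₁ΔT − α₂L₂ΔT = L₂ − L₁ = 8.00×10⁻⁴ m
α₁L₁ = 2.966105×10⁻⁵, α₂L₂ = 1.92492×10⁻⁵ → Δ(αL) = 1.041185×10⁻⁵ m/K
ΔT = 8.00×10⁻⁴ / 1.041185×10⁻⁵ = 76.836 K, so T = 23.9 + 76.836 = 100.736 °C

T = 100.7 °C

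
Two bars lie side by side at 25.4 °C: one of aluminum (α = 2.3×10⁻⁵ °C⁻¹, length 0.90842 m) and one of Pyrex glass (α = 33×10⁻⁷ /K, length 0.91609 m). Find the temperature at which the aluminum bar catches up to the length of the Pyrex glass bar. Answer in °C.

T = 454.6 °C

Equal length when α₁L₁ΔT − α₂L₂ΔT = L₂ − L₁ = 7.67×10⁻³ m
α₁L₁ = 2.089366×10⁻⁵, α₂L₂ = 3.023097×10⁻⁶ → Δ(αL) = 1.7870563×10⁻⁵ m/K
ΔT = 7.67×10⁻³ / 1.7870563×10⁻⁵ = 429.197 K, so T = 25.4 + 429.197 = 454.597 °C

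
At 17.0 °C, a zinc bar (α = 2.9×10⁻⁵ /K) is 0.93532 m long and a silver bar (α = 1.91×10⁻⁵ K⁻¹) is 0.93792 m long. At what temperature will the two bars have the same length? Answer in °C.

L₁(1 + α₁ΔT) = L₂(1 + α₂ΔT) ⇒ ΔT = (L₂ − L₁)/(α₁L₁ − α₂L₂)
L₂ − L₁ = 0.93792 − 0.93532 = 2.60×10⁻³ m
α₁L₁ − α₂L₂ = 2.9×10⁻⁵×0.93532 − 1.91×10⁻⁵×0.93792 = 9.210008×10⁻⁶ m/K
ΔT = 2.60×10⁻³ / 9.210008×10⁻⁶ = 282.302 K
T = 17.0 + 282.302 = 299.302 °C

T = 299.3 °C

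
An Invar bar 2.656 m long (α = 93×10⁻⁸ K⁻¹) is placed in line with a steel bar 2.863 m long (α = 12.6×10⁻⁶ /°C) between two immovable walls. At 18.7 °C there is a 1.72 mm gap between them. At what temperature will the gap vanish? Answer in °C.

T = 63.3 °C

Gap closes when ΔL₁ + ΔL₂ = 1.72 mm = 1.72×10⁻³ m
(α₁L₁ + α₂L₂)ΔT = g
α₁L₁ + α₂L₂ = 93×10⁻⁸×2.656 + 12.6×10⁻⁶×2.863 = 3.854388×10⁻⁵ m/K
ΔT = 1.72×10⁻³ / 3.854388×10⁻⁵ = 44.624 K
T = 18.7 + 44.624 = 63.324 °C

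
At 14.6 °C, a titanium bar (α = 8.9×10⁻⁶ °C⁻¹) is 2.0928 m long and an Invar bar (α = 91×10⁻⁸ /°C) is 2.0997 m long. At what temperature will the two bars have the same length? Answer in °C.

T = 427.4 °C

Equal length when α₁L₁ΔT − α₂L₂ΔT = L₂ − L₁ = 6.90×10⁻³ m
α₁L₁ = 1.862592×10⁻⁵, α₂L₂ = 1.910727×10⁻⁶ → Δ(αL) = 1.6715193×10⁻⁵ m/K
ΔT = 6.90×10⁻³ / 1.6715193×10⁻⁵ = 412.798 K, so T = 14.6 + 412.798 = 427.398 °C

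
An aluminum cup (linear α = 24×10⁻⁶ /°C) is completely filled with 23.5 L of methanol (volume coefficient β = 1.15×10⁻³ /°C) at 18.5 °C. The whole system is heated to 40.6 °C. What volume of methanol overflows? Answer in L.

The cup also expands: β_container ≈ 3α = 7.2×10⁻⁵ /K
Net overflow = V₀(β_liq − 3α_cont)ΔT
β − 3α = 1.15×10⁻³ − 7.2×10⁻⁵ = 1.078×10⁻³ /K; ΔT = 22.1 K
ΔV = 23.5 × 1.078×10⁻³ × 22.1 = 0.560 L

0.560 L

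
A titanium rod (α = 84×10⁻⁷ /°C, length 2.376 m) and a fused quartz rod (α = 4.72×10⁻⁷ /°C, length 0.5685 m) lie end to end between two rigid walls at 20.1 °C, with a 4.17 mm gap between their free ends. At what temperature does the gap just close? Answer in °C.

Gap closes when ΔL₁ + ΔL₂ = 4.17 mm = 4.17×10⁻³ m
(α₁L₁ + α₂L₂)ΔT = g
α₁L₁ + α₂L₂ = 84×10⁻⁷×2.376 + 4.72×10⁻⁷×0.5685 = 2.0226732×10⁻⁵ m/K
ΔT = 4.17×10⁻³ / 2.0226732×10⁻⁵ = 206.16 K
T = 20.1 + 206.16 = 226.26 °C

T = 226 °C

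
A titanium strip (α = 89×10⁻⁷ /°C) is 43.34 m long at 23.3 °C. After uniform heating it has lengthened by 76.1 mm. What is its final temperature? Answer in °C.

ΔL = αL₀ΔT ⇒ ΔT = ΔL / (αL₀)
ΔT = 76.1×10⁻³ m / (89×10⁻⁷ × 43.34 m) = 197.29 K
T = 23.3 + 197.29 = 220.59 °C

T = 221 °C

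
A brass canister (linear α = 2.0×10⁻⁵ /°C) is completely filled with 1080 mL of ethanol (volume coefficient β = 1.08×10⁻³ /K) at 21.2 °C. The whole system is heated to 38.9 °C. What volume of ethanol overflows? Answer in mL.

The canister also expands: β_container ≈ 3α = 6.0×10⁻⁵ /K
Net overflow = V₀(β_liq − 3α_cont)ΔT
β − 3α = 1.08×10⁻³ − 6.0×10⁻⁵ = 1.02×10⁻³ /K; ΔT = 17.7 K
ΔV = 1080 × 1.02×10⁻³ × 17.7 = 19.5 mL

19.5 mL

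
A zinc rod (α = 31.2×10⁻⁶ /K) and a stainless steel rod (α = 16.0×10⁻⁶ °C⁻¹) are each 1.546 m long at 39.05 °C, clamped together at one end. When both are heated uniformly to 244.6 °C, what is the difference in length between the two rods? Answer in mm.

ΔT = 205.55 K
zinc: ΔL = 31.2×10⁻⁶ × 1.546 m × 205.55 = 9.9147×10⁻³ m = 9.9147 mm
stainless steel: ΔL = 16.0×10⁻⁶ × 1.546 m × 205.55 = 5.0845×10⁻³ m = 5.0845 mm
difference = 9.9147 − 5.0845 = 4.8302 mm

4.83 mm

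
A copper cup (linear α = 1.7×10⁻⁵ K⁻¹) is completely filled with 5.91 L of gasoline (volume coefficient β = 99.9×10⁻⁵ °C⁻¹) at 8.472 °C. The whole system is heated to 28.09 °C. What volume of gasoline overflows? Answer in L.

The cup also expands: β_container ≈ 3α = 5.1×10⁻⁵ /K
Net overflow = V₀(β_liq − 3α_cont)ΔT
β − 3α = 9.99×10⁻⁴ − 5.1×10⁻⁵ = 9.48×10⁻⁴ /K; ΔT = 19.618 K
ΔV = 5.91 × 9.48×10⁻⁴ × 19.618 = 0.110 L

0.110 L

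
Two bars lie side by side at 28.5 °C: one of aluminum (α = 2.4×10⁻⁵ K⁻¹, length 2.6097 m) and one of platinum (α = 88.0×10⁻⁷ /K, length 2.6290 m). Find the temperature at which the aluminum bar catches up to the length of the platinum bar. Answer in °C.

T = 517.1 °C

L₁(1 + α₁ΔT) = L₂(1 + α₂ΔT) ⇒ ΔT = (L₂ − L₁)/(α₁L₁ − α₂L₂)
L₂ − L₁ = 2.6290 − 2.6097 = 1.93×10⁻² m
α₁L₁ − α₂L₂ = 2.4×10⁻⁵×2.6097 − 88.0×10⁻⁷×2.6290 = 3.94976×10⁻⁵ m/K
ΔT = 1.93×10⁻² / 3.94976×10⁻⁵ = 488.637 K
T = 28.5 + 488.637 = 517.137 °C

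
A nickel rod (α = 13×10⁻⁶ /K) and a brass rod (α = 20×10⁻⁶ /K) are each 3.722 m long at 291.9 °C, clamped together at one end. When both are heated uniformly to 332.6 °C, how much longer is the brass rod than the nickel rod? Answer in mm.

1.06 mm

ΔT = 40.7 K
nickel: ΔL = 13×10⁻⁶ × 3.722 m × 40.7 = 1.9693×10⁻³ m = 1.9693 mm
brass: ΔL = 20×10⁻⁶ × 3.722 m × 40.7 = 3.0297×10⁻³ m = 3.0297 mm
difference = 3.0297 − 1.9693 = 1.0604 mm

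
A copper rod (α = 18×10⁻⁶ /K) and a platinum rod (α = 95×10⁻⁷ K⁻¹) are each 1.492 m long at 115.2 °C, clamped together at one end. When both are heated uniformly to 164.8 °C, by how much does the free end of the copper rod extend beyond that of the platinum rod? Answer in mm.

ΔT = 49.6 K
copper: ΔL = 18×10⁻⁶ × 1.492 m × 49.6 = 1.3321×10⁻³ m = 1.3321 mm
platinum: ΔL = 95×10⁻⁷ × 1.492 m × 49.6 = 7.0303×10⁻⁴ m = 0.70303 mm
difference = 1.3321 − 0.70303 = 0.62907 mm

0.629 mm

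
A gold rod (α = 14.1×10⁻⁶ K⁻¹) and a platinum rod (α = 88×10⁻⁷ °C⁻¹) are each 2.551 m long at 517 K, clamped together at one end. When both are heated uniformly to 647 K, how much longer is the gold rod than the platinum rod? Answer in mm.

ΔT = 130 K
gold: ΔL = 14.1×10⁻⁶ × 2.551 m × 130 = 4.6760×10⁻³ m = 4.6760 mm
platinum: ΔL = 88×10⁻⁷ × 2.551 m × 130 = 2.9183×10⁻³ m = 2.9183 mm
difference = 4.6760 − 2.9183 = 1.7577 mm

1.76 mm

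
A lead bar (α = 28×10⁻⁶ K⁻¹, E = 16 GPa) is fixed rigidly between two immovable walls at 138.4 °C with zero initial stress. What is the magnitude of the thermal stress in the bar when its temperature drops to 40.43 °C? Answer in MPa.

Fully constrained: the free strain ε = αΔT is blocked, so σ = Eε = EαΔT.
|ΔT| = 97.97 K
σ = 16.0×10⁹ × 28×10⁻⁶ × 97.97 = 4.39×10⁷ Pa

σ = 43.9 MPa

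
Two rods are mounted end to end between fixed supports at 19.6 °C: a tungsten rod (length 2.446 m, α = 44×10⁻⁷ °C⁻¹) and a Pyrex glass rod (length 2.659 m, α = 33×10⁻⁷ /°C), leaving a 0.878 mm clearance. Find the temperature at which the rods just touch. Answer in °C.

α₁L₁ = 1.07624×10⁻⁵ m/K, α₂L₂ = 8.7747×10⁻⁶ m/K → total 1.95371×10⁻⁵ m/K
ΔT = g/(α₁L₁+α₂L₂) = 8.78×10⁻⁴ / 1.95371×10⁻⁵ = 44.940 K
T = 19.6 + 44.940 = 64.540 °C

T = 64.5 °C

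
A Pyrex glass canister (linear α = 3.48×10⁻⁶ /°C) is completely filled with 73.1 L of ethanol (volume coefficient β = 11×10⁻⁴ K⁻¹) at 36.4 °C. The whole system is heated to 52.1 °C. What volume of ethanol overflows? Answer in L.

1.25 L

The canister also expands: β_container ≈ 3α = 1.044×10⁻⁵ /K
Net overflow = V₀(β_liq − 3α_cont)ΔT
β − 3α = 1.10×10⁻³ − 1.044×10⁻⁵ = 1.08956×10⁻³ /K; ΔT = 15.7 K
ΔV = 73.1 × 1.08956×10⁻³ × 15.7 = 1.25 L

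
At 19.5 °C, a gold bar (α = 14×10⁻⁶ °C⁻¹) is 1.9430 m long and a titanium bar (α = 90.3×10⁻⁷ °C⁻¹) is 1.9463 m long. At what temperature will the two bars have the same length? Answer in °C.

Equal length when α₁L₁ΔT − α₂L₂ΔT = L₂ − L₁ = 3.30×10⁻³ m
α₁L₁ = 2.7202×10⁻⁵, α₂L₂ = 1.7575089×10⁻⁵ → Δ(αL) = 9.626911×10⁻⁶ m/K
ΔT = 3.30×10⁻³ / 9.626911×10⁻⁶ = 342.789 K, so T = 19.5 + 342.789 = 362.289 °C

T = 362.3 °C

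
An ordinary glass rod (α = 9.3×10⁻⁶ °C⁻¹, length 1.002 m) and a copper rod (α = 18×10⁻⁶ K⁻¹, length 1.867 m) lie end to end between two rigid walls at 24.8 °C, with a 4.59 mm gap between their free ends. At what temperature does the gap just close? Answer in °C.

T = 132 °C

α₁L₁ = 9.3186×10⁻⁶ m/K, α₂L₂ = 3.3606×10⁻⁵ m/K → total 4.29246×10⁻⁵ m/K
ΔT = g/(α₁L₁+α₂L₂) = 4.59×10⁻³ / 4.29246×10⁻⁵ = 106.93 K
T = 24.8 + 106.93 = 131.73 °C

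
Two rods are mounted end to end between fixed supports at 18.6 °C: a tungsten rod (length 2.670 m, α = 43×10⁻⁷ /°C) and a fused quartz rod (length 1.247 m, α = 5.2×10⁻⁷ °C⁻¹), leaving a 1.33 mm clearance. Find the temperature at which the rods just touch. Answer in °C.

Gap closes when ΔL₁ + ΔL₂ = 1.33 mm = 1.33×10⁻³ m
(α₁L₁ + α₂L₂)ΔT = g
α₁L₁ + α₂L₂ = 43×10⁻⁷×2.670 + 5.2×10⁻⁷×1.247 = 1.212944×10⁻⁵ m/K
ΔT = 1.33×10⁻³ / 1.212944×10⁻⁵ = 109.65 K
T = 18.6 + 109.65 = 128.25 °C

T = 128 °C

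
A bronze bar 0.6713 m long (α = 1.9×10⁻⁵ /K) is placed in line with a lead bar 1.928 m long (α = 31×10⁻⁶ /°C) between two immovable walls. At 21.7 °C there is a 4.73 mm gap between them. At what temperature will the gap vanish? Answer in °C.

T = 86.9 °C

Gap closes when ΔL₁ + ΔL₂ = 4.73 mm = 4.73×10⁻³ m
(α₁L₁ + α₂L₂)ΔT = g
α₁L₁ + α₂L₂ = 1.9×10⁻⁵×0.6713 + 31×10⁻⁶×1.928 = 7.25227×10⁻⁵ m/K
ΔT = 4.73×10⁻³ / 7.25227×10⁻⁵ = 65.221 K
T = 21.7 + 65.221 = 86.921 °C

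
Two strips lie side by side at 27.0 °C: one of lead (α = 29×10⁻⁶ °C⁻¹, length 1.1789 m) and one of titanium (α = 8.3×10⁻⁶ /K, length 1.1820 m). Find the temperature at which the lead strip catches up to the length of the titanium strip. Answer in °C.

L₁(1 + α₁ΔT) = L₂(1 + α₂ΔT) ⇒ ΔT = (L₂ − L₁)/(α₁L₁ − α₂L₂)
L₂ − L₁ = 1.1820 − 1.1789 = 3.10×10⁻³ m
α₁L₁ − α₂L₂ = 29×10⁻⁶×1.1789 − 8.3×10⁻⁶×1.1820 = 2.43775×10⁻⁵ m/K
ΔT = 3.10×10⁻³ / 2.43775×10⁻⁵ = 127.166 K
T = 27.0 + 127.166 = 154.166 °C

T = 154.2 °C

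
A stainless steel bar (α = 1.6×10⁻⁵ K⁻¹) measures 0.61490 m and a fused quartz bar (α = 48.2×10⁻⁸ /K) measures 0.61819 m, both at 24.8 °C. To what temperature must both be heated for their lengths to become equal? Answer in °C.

T = 369.6 °C

L₁(1 + α₁ΔT) = L₂(1 + α₂ΔT) ⇒ ΔT = (L₂ − L₁)/(α₁L₁ − α₂L₂)
L₂ − L₁ = 0.61819 − 0.61490 = 3.29×10⁻³ m
α₁L₁ − α₂L₂ = 1.6×10⁻⁵×0.61490 − 48.2×10⁻⁸×0.61819 = 9.54043242×10⁻⁶ m/K
ΔT = 3.29×10⁻³ / 9.54043242×10⁻⁶ = 344.848 K
T = 24.8 + 344.848 = 369.648 °C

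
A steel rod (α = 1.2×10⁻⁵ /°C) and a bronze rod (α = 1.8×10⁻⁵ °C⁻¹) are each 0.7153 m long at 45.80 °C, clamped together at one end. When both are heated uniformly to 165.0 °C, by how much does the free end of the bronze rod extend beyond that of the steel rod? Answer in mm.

ΔT = 119.20 K
steel: ΔL = 1.2×10⁻⁵ × 0.7153 m × 119.20 = 1.0232×10⁻³ m = 1.0232 mm
bronze: ΔL = 1.8×10⁻⁵ × 0.7153 m × 119.20 = 1.5347×10⁻³ m = 1.5347 mm
difference = 1.5347 − 1.0232 = 0.5115 mm

0.512 mm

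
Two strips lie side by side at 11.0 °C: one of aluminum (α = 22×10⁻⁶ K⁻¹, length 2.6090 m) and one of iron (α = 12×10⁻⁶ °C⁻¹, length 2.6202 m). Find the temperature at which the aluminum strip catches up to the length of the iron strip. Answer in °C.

L₁(1 + α₁ΔT) = L₂(1 + α₂ΔT) ⇒ ΔT = (L₂ − L₁)/(α₁L₁ − α₂L₂)
L₂ − L₁ = 2.6202 − 2.6090 = 1.12×10⁻² m
α₁L₁ − α₂L₂ = 22×10⁻⁶×2.6090 − 12×10⁻⁶×2.6202 = 2.59556×10⁻⁵ m/K
ΔT = 1.12×10⁻² / 2.59556×10⁻⁵ = 431.506 K
T = 11.0 + 431.506 = 442.506 °C

T = 442.5 °C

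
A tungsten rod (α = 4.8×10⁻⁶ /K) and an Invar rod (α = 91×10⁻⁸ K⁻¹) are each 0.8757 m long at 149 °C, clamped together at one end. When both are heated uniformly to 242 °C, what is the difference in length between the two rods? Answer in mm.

ΔT = 93 K
tungsten: ΔL = 4.8×10⁻⁶ × 0.8757 m × 93 = 3.9091×10⁻⁴ m = 0.39091 mm
Invar: ΔL = 91×10⁻⁸ × 0.8757 m × 93 = 7.4110×10⁻⁵ m = 0.074110 mm
difference = 0.39091 − 0.074110 = 0.31680 mm

0.317 mm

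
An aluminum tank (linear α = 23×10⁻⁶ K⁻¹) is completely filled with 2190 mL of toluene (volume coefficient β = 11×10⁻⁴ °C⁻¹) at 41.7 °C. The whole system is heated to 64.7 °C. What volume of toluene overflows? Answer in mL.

The tank also expands: β_container ≈ 3α = 6.9×10⁻⁵ /K
Net overflow = V₀(β_liq − 3α_cont)ΔT
β − 3α = 1.10×10⁻³ − 6.9×10⁻⁵ = 1.031×10⁻³ /K; ΔT = 23.0 K
ΔV = 2190 × 1.031×10⁻³ × 23.0 = 51.9 mL

51.9 mL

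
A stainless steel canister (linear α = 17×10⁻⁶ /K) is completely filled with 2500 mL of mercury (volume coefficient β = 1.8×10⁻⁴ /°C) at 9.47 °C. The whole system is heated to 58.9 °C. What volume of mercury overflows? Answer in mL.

15.9 mL

The canister also expands: β_container ≈ 3α = 5.1×10⁻⁵ /K
Net overflow = V₀(β_liq − 3α_cont)ΔT
β − 3α = 1.80×10⁻⁴ − 5.1×10⁻⁵ = 1.29×10⁻⁴ /K; ΔT = 49.43 K
ΔV = 2500 × 1.29×10⁻⁴ × 49.43 = 15.9 mL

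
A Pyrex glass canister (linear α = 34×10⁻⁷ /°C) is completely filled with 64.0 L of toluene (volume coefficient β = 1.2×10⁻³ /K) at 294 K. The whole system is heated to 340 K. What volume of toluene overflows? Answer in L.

3.50 L

The canister also expands: β_container ≈ 3α = 1.02×10⁻⁵ /K
Net overflow = V₀(β_liq − 3α_cont)ΔT
β − 3α = 1.20×10⁻³ − 1.02×10⁻⁵ = 1.1898×10⁻³ /K; ΔT = 46 K
ΔV = 64.0 × 1.1898×10⁻³ × 46 = 3.50 L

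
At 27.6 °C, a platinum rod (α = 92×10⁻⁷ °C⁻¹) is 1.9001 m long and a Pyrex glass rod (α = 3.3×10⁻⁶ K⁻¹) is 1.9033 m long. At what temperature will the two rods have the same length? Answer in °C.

T = 313.3 °C

Equal length when α₁L₁ΔT − α₂L₂ΔT = L₂ − L₁ = 3.20×10⁻³ m
α₁L₁ = 1.748092×10⁻⁵, α₂L₂ = 6.28089×10⁻⁶ → Δ(αL) = 1.120003×10⁻⁵ m/K
ΔT = 3.20×10⁻³ / 1.120003×10⁻⁵ = 285.714 K, so T = 27.6 + 285.714 = 313.314 °C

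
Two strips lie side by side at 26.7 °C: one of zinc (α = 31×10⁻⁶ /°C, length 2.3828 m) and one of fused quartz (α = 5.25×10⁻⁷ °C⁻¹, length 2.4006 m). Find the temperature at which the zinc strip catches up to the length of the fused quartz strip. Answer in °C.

Equal length when α₁L₁ΔT − α₂L₂ΔT = L₂ − L₁ = 1.78×10⁻² m
α₁L₁ = 7.38668×10⁻⁵, α₂L₂ = 1.260315×10⁻⁶ → Δ(αL) = 7.2606485×10⁻⁵ m/K
ΔT = 1.78×10⁻² / 7.2606485×10⁻⁵ = 245.157 K, so T = 26.7 + 245.157 = 271.857 °C

T = 271.9 °C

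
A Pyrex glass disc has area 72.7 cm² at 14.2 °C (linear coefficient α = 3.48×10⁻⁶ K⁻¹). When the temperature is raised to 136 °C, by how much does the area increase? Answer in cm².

Area coefficient ≈ 2α; |ΔT| = 121.8 K
ΔA = 2αA₀ΔT = 2(3.48×10⁻⁶)(72.7)(121.8) = 0.0616 cm²

ΔA = 0.0616 cm²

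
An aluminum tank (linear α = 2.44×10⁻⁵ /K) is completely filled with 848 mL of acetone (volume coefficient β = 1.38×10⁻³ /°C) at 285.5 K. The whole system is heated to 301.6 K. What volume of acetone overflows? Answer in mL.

17.8 mL

The tank also expands: β_container ≈ 3α = 7.32×10⁻⁵ /K
Net overflow = V₀(β_liq − 3α_cont)ΔT
β − 3α = 1.38×10⁻³ − 7.32×10⁻⁵ = 1.3068×10⁻³ /K; ΔT = 16.1 K
ΔV = 848 × 1.3068×10⁻³ × 16.1 = 17.8 mL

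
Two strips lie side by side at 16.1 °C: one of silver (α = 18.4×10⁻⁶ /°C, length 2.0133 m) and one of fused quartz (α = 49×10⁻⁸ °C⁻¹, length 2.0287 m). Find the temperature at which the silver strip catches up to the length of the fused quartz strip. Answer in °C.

T = 443.3 °C

L₁(1 + α₁ΔT) = L₂(1 + α₂ΔT) ⇒ ΔT = (L₂ − L₁)/(α₁L₁ − α₂L₂)
L₂ − L₁ = 2.0287 − 2.0133 = 1.54×10⁻² m
α₁L₁ − α₂L₂ = 18.4×10⁻⁶×2.0133 − 49×10⁻⁸×2.0287 = 3.6050657×10⁻⁵ m/K
ΔT = 1.54×10⁻² / 3.6050657×10⁻⁵ = 427.177 K
T = 16.1 + 427.177 = 443.277 °C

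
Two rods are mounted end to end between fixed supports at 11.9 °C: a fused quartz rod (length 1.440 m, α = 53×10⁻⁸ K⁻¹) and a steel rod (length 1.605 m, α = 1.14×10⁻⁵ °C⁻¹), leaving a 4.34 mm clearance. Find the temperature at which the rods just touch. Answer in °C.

T = 240 °C

Gap closes when ΔL₁ + ΔL₂ = 4.34 mm = 4.34×10⁻³ m
(α₁L₁ + α₂L₂)ΔT = g
α₁L₁ + α₂L₂ = 53×10⁻⁸×1.440 + 1.14×10⁻⁵×1.605 = 1.90602×10⁻⁵ m/K
ΔT = 4.34×10⁻³ / 1.90602×10⁻⁵ = 227.70 K
T = 11.9 + 227.70 = 239.60 °C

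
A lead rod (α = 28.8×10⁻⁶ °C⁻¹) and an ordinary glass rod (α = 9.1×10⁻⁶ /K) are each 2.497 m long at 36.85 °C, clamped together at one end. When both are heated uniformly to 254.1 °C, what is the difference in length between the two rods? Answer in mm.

ΔT = 217.25 K
lead: ΔL = 28.8×10⁻⁶ × 2.497 m × 217.25 = 1.5623×10⁻² m = 15.623 mm
ordinary glass: ΔL = 9.1×10⁻⁶ × 2.497 m × 217.25 = 4.9365×10⁻³ m = 4.9365 mm
difference = 15.623 − 4.9365 = 10.6865 mm

10.7 mm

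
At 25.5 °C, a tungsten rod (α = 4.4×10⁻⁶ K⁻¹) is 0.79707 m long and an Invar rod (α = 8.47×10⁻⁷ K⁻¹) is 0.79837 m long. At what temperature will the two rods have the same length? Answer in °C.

T = 484.7 °C

Equal length when α₁L₁ΔT − α₂L₂ΔT = L₂ − L₁ = 1.30×10⁻³ m
α₁L₁ = 3.507108×10⁻⁶, α₂L₂ = 6.7621939×10⁻⁷ → Δ(αL) = 2.83088861×10⁻⁶ m/K
ΔT = 1.30×10⁻³ / 2.83088861×10⁻⁶ = 459.220 K, so T = 25.5 + 459.220 = 484.720 °C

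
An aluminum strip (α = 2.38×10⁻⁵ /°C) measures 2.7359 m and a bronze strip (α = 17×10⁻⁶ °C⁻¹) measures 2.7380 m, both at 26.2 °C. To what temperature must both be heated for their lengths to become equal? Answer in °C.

T = 139.3 °C

Equal length when α₁L₁ΔT − α₂L₂ΔT = L₂ − L₁ = 2.10×10⁻³ m
α₁L₁ = 6.511442×10⁻⁵, α₂L₂ = 4.6546×10⁻⁵ → Δ(αL) = 1.856842×10⁻⁵ m/K
ΔT = 2.10×10⁻³ / 1.856842×10⁻⁵ = 113.095 K, so T = 26.2 + 113.095 = 139.295 °C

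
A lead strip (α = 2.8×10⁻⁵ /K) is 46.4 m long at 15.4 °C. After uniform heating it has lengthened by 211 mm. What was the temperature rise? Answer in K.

ΔT = 162 K

ΔL = αL₀ΔT ⇒ ΔT = ΔL / (αL₀)
ΔT = 211×10⁻³ m / (2.8×10⁻⁵ × 46.4 m) = 162.41 K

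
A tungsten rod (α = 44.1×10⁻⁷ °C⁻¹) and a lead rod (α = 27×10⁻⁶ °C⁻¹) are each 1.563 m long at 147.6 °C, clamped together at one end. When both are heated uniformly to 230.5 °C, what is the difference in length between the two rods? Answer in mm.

2.93 mm

ΔT = 82.9 K
tungsten: ΔL = 44.1×10⁻⁷ × 1.563 m × 82.9 = 5.7142×10⁻⁴ m = 0.57142 mm
lead: ΔL = 27×10⁻⁶ × 1.563 m × 82.9 = 3.4985×10⁻³ m = 3.4985 mm
difference = 3.4985 − 0.57142 = 2.92708 mm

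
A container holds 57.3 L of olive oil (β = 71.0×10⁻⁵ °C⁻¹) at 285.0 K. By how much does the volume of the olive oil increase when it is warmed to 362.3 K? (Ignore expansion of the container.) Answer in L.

|ΔT| = |362.3 − 285.0| = 77.3 K
ΔV = βV₀ΔT = (71.0×10⁻⁵)(57.3)(77.3) = 3.14 L

ΔV = 3.14 L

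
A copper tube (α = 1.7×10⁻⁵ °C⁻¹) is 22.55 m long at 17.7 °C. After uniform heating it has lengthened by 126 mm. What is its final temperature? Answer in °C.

ΔL = αL₀ΔT ⇒ ΔT = ΔL / (αL₀)
ΔT = 126×10⁻³ m / (1.7×10⁻⁵ × 22.55 m) = 328.68 K
T = 17.7 + 328.68 = 346.38 °C

T = 346 °C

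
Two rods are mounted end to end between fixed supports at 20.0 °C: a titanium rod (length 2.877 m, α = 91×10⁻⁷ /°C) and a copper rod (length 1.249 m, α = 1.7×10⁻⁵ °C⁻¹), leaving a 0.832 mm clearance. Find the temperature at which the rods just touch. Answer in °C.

T = 37.5 °C

Gap closes when ΔL₁ + ΔL₂ = 0.832 mm = 8.32×10⁻⁴ m
(α₁L₁ + α₂L₂)ΔT = g
α₁L₁ + α₂L₂ = 91×10⁻⁷×2.877 + 1.7×10⁻⁵×1.249 = 4.74137×10⁻⁵ m/K
ΔT = 8.32×10⁻⁴ / 4.74137×10⁻⁵ = 17.548 K
T = 20.0 + 17.548 = 37.548 °C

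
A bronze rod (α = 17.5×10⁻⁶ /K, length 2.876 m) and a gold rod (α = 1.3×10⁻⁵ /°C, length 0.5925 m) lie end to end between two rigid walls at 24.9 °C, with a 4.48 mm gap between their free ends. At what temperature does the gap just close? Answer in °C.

T = 102 °C

Gap closes when ΔL₁ + ΔL₂ = 4.48 mm = 4.48×10⁻³ m
(α₁L₁ + α₂L₂)ΔT = g
α₁L₁ + α₂L₂ = 17.5×10⁻⁶×2.876 + 1.3×10⁻⁵×0.5925 = 5.80325×10⁻⁵ m/K
ΔT = 4.48×10⁻³ / 5.80325×10⁻⁵ = 77.20 K
T = 24.9 + 77.20 = 102.10 °C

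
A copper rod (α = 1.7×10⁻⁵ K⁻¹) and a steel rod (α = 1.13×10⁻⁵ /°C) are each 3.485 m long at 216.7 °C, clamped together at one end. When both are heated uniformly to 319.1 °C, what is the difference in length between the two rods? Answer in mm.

ΔT = 102.4 K
copper: ΔL = 1.7×10⁻⁵ × 3.485 m × 102.4 = 6.0667×10⁻³ m = 6.0667 mm
steel: ΔL = 1.13×10⁻⁵ × 3.485 m × 102.4 = 4.0326×10⁻³ m = 4.0326 mm
difference = 6.0667 − 4.0326 = 2.0341 mm

2.03 mm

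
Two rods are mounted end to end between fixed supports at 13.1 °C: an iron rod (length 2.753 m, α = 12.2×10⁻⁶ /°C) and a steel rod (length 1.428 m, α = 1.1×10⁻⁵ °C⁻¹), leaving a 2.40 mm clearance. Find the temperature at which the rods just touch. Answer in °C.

Gap closes when ΔL₁ + ΔL₂ = 2.40 mm = 2.40×10⁻³ m
(α₁L₁ + α₂L₂)ΔT = g
α₁L₁ + α₂L₂ = 12.2×10⁻⁶×2.753 + 1.1×10⁻⁵×1.428 = 4.92946×10⁻⁵ m/K
ΔT = 2.40×10⁻³ / 4.92946×10⁻⁵ = 48.687 K
T = 13.1 + 48.687 = 61.787 °C

T = 61.8 °C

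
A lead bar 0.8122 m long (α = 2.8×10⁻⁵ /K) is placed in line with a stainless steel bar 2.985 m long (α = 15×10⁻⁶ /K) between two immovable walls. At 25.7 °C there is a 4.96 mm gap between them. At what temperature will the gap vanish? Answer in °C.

Gap closes when ΔL₁ + ΔL₂ = 4.96 mm = 4.96×10⁻³ m
(α₁L₁ + α₂L₂)ΔT = g
α₁L₁ + α₂L₂ = 2.8×10⁻⁵×0.8122 + 15×10⁻⁶×2.985 = 6.75166×10⁻⁵ m/K
ΔT = 4.96×10⁻³ / 6.75166×10⁻⁵ = 73.463 K
T = 25.7 + 73.463 = 99.163 °C

T = 99.2 °C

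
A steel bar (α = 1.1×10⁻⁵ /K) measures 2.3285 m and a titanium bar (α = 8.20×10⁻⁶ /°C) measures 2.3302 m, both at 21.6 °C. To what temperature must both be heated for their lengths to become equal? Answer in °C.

Equal length when α₁L₁ΔT − α₂L₂ΔT = L₂ − L₁ = 1.70×10⁻³ m
α₁L₁ = 2.56135×10⁻⁵, α₂L₂ = 1.910764×10⁻⁵ → Δ(αL) = 6.50586×10⁻⁶ m/K
ΔT = 1.70×10⁻³ / 6.50586×10⁻⁶ = 261.303 K, so T = 21.6 + 261.303 = 282.903 °C

T = 282.9 °C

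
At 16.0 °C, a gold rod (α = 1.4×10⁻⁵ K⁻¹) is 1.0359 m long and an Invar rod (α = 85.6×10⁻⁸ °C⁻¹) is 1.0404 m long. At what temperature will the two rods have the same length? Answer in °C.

Equal length when α₁L₁ΔT − α₂L₂ΔT = L₂ − L₁ = 4.50×10⁻³ m
α₁L₁ = 1.45026×10⁻⁵, α₂L₂ = 8.905824×10⁻⁷ → Δ(αL) = 1.36120176×10⁻⁵ m/K
ΔT = 4.50×10⁻³ / 1.36120176×10⁻⁵ = 330.590 K, so T = 16.0 + 330.590 = 346.590 °C

T = 346.6 °C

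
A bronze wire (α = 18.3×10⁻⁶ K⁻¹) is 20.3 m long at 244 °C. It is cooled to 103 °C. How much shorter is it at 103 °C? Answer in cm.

|ΔT| = |103 − 244| = 141 K
ΔL = αL₀ΔT = (18.3×10⁻⁶)(20.3)(141) = 5.24×10⁻² m

ΔL = 5.24 cm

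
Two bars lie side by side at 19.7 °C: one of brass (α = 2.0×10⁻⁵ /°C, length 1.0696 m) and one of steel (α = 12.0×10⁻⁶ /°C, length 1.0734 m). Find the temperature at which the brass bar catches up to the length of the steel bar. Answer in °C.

L₁(1 + α₁ΔT) = L₂(1 + α₂ΔT) ⇒ ΔT = (L₂ − L₁)/(α₁L₁ − α₂L₂)
L₂ − L₁ = 1.0734 − 1.0696 = 3.80×10⁻³ m
α₁L₁ − α₂L₂ = 2.0×10⁻⁵×1.0696 − 12.0×10⁻⁶×1.0734 = 8.5112×10⁻⁶ m/K
ΔT = 3.80×10⁻³ / 8.5112×10⁻⁶ = 446.471 K
T = 19.7 + 446.471 = 466.171 °C

T = 466.2 °C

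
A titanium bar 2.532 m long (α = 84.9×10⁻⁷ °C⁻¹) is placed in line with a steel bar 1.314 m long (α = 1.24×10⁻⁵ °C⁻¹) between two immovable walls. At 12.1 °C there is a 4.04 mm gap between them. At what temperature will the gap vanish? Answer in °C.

T = 119 °C

α₁L₁ = 2.149668×10⁻⁵ m/K, α₂L₂ = 1.62936×10⁻⁵ m/K → total 3.779028×10⁻⁵ m/K
ΔT = g/(α₁L₁+α₂L₂) = 4.04×10⁻³ / 3.779028×10⁻⁵ = 106.91 K
T = 12.1 + 106.91 = 119.01 °C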